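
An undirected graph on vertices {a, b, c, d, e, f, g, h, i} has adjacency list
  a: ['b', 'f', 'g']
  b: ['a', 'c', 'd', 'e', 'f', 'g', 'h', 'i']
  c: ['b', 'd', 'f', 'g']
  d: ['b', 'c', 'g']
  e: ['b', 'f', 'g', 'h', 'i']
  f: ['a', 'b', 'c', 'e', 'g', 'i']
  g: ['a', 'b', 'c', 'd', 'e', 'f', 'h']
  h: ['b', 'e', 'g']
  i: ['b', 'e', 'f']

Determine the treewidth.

3

A width-3 tree decomposition is:
Bags: B1 = {b, c, f, g}  B2 = {b, e, f, g}  B3 = {b, e, g, h}  B4 = {b, c, d, g}  B5 = {b, e, f, i}  B6 = {a, b, f, g}
Tree: B1–B2, B2–B3, B1–B4, B2–B5, B1–B6
The largest bag has 4 vertices, giving width 3; this decomposition certifies tw(G) ≤ 3. Conversely, {b, c, d, g} is a clique of size 4, and the vertices of any clique must share a bag in every tree decomposition; so some bag has ≥ 4 vertices and tw(G) ≥ 3. Therefore the treewidth is 3.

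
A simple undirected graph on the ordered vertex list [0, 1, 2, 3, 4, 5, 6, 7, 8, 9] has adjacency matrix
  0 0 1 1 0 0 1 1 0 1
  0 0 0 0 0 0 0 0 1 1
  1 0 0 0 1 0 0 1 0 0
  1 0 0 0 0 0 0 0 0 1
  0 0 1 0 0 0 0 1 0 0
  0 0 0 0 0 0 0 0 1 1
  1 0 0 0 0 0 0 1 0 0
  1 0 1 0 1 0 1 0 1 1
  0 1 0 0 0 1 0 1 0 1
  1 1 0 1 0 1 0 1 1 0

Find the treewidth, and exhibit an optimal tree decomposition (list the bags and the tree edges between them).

Treewidth 2.
One optimal decomposition is:
Bags: B1 = {7, 8, 9}  B2 = {0, 7, 9}  B3 = {0, 3, 9}  B4 = {0, 2, 7}  B5 = {5, 8, 9}  B6 = {1, 8, 9}  B7 = {2, 4, 7}  B8 = {0, 6, 7}
Tree: B1–B2, B2–B3, B2–B4, B1–B5, B5–B6, B4–B7, B4–B8

Every bag has size at most 3, so the width is 3 − 1 = 2 and tw(G) ≤ 2. Conversely, {1, 8, 9} is a clique of size 3, and the vertices of any clique must share a bag in every tree decomposition; so some bag has ≥ 3 vertices and tw(G) ≥ 2. Combining the bounds, tw(G) = 2.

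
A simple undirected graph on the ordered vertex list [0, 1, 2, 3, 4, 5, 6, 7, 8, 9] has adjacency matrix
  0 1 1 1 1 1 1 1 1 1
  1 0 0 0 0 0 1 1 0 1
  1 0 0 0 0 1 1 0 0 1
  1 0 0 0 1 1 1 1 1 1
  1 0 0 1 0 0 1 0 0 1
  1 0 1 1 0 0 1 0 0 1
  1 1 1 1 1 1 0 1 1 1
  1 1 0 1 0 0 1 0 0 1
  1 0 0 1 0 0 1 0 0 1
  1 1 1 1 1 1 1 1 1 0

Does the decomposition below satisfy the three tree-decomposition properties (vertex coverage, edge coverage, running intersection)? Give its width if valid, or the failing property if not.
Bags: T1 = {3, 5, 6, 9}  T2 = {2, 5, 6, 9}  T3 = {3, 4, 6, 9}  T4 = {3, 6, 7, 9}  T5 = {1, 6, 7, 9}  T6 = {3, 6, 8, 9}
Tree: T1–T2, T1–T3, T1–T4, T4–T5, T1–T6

No — vertex 0 appears in no bag.

A tree decomposition must satisfy three properties: every vertex lies in some bag; for every edge, both endpoints lie together in some bag; and for every vertex, the bags containing it form a connected subtree. Here vertex 0 appears in no bag, so the decomposition is invalid.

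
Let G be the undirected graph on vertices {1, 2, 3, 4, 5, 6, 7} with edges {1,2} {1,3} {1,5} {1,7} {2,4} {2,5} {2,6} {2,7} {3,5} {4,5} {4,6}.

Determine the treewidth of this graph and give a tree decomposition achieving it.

Every bag has size at most 3, so the width is 3 − 1 = 2 and tw(G) ≤ 2. For the lower bound, the 3 vertices {1, 2, 5} are pairwise adjacent, and any tree decomposition puts a clique entirely inside one bag — forcing width ≥ 2. Hence tw(G) = 2 exactly.

Treewidth 2.
One optimal decomposition is:
Bags: B1 = {2, 4, 5}  B2 = {1, 2, 5}  B3 = {2, 4, 6}  B4 = {1, 3, 5}  B5 = {1, 2, 7}
Tree: B1–B2, B1–B3, B2–B4, B2–B5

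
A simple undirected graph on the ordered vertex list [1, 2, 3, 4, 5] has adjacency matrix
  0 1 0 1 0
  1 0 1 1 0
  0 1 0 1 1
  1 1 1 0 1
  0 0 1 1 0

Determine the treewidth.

A width-2 tree decomposition is:
Bags: B1 = {1, 2, 4}  B2 = {2, 3, 4}  B3 = {3, 4, 5}
Tree: B1–B2, B2–B3
Each bag holds 3 vertices, so the decomposition has width 2, which upper-bounds the treewidth. On the other hand G contains the 3-clique {1, 2, 4}. A clique must lie in a single bag of any decomposition, so no decomposition can have width below 2. Combining the bounds, tw(G) = 2.

2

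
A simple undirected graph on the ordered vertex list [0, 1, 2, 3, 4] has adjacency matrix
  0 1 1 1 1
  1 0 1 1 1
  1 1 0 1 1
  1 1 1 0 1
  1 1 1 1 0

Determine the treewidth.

A width-4 tree decomposition is:
Bags: B1 = {0, 1, 2, 3, 4}
Tree: (single bag)
With just one bag of size 5, the width is 5 − 1 = 4, so tw(G) ≤ 4. For the lower bound, the 5 vertices {0, 1, 2, 3, 4} are pairwise adjacent, and any tree decomposition puts a clique entirely inside one bag — forcing width ≥ 4. Combining the bounds, tw(G) = 4.

4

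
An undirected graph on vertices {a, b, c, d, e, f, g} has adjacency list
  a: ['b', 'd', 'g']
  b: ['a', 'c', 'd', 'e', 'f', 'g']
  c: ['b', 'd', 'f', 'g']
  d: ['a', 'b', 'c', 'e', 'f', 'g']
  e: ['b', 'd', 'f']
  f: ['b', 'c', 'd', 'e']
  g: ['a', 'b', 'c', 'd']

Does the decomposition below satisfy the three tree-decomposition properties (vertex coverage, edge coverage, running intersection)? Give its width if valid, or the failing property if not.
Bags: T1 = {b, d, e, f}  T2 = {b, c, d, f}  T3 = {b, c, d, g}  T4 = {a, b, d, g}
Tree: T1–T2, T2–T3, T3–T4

Every vertex of G appears in some bag (union = {a, b, c, d, e, f, g}); every edge is covered by a bag; and for each vertex v the set of bags containing v is connected in the bag tree. The decomposition is therefore valid. The largest bag has 4 vertices, so the width is 3.

Yes; width 3.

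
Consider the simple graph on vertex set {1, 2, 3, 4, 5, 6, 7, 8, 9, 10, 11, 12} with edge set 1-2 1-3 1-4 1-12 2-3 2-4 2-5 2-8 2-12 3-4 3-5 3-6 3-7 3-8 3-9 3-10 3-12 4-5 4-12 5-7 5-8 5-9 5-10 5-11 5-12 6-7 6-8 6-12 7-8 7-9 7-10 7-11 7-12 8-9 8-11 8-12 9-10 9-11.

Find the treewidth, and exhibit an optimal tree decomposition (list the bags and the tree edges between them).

Every bag has size at most 5, so the width is 5 − 1 = 4 and tw(G) ≤ 4. On the other hand G contains the 5-clique {5, 7, 8, 9, 11}. A clique must lie in a single bag of any decomposition, so no decomposition can have width below 4. Hence tw(G) = 4 exactly.

Treewidth 4.
One such decomposition:
Bags: B1 = {3, 5, 7, 8, 12}  B2 = {2, 3, 5, 8, 12}  B3 = {3, 5, 7, 8, 9}  B4 = {5, 7, 8, 9, 11}  B5 = {2, 3, 4, 5, 12}  B6 = {1, 2, 3, 4, 12}  B7 = {3, 6, 7, 8, 12}  B8 = {3, 5, 7, 9, 10}
Tree: B1–B2, B1–B3, B3–B4, B2–B5, B5–B6, B1–B7, B3–B8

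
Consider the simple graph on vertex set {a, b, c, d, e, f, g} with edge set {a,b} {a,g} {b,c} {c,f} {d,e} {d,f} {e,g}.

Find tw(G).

A width-2 tree decomposition is:
Bags: B1 = {d, e, f}  B2 = {e, f, g}  B3 = {a, f, g}  B4 = {a, b, f}  B5 = {b, c, f}
Tree: B1–B2, B2–B3, B3–B4, B4–B5
Each bag holds 3 vertices, so the decomposition has width 2, which upper-bounds the treewidth. The edges f–d–e–g–a–b–c–f form a cycle, so G is not a tree and its treewidth is at least 2. Hence tw(G) = 2 exactly.

2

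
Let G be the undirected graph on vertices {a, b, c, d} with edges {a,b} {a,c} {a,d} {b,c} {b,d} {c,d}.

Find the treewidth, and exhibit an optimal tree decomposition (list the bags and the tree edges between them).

A single bag containing all 4 vertices is trivially a valid decomposition of width 3. For the lower bound, the 4 vertices {a, b, c, d} are pairwise adjacent, and any tree decomposition puts a clique entirely inside one bag — forcing width ≥ 3. Combining the bounds, tw(G) = 3.

Treewidth 3.
One such decomposition:
Bags: B1 = {a, b, c, d}
Tree: (single bag)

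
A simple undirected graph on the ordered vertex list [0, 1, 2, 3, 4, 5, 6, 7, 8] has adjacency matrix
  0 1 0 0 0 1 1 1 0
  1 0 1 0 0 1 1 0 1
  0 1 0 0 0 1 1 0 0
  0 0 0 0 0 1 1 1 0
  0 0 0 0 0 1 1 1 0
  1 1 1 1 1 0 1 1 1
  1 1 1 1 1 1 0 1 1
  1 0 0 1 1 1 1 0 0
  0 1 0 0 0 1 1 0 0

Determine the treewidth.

3

A width-3 tree decomposition is:
Bags: B1 = {0, 5, 6, 7}  B2 = {4, 5, 6, 7}  B3 = {3, 5, 6, 7}  B4 = {0, 1, 5, 6}  B5 = {1, 2, 5, 6}  B6 = {1, 5, 6, 8}
Tree: B1–B2, B1–B3, B1–B4, B4–B5, B4–B6
The largest bag has 4 vertices, giving width 3; this decomposition certifies tw(G) ≤ 3. For the lower bound, the 4 vertices {0, 1, 5, 6} are pairwise adjacent, and any tree decomposition puts a clique entirely inside one bag — forcing width ≥ 3. The upper and lower bounds meet at 3, so that is the treewidth.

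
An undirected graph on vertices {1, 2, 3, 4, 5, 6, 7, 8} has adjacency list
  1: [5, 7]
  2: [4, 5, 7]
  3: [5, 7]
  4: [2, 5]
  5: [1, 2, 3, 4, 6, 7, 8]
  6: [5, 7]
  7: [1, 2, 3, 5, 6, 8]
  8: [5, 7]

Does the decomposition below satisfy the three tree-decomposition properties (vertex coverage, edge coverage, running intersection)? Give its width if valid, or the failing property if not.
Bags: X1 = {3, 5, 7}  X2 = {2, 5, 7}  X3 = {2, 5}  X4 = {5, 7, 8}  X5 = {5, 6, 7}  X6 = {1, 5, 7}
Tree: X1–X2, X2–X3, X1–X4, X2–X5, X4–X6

A tree decomposition must satisfy three properties: every vertex lies in some bag; for every edge, both endpoints lie together in some bag; and for every vertex, the bags containing it form a connected subtree. Here vertex 4 appears in no bag, so the decomposition is invalid.

No — vertex 4 appears in no bag.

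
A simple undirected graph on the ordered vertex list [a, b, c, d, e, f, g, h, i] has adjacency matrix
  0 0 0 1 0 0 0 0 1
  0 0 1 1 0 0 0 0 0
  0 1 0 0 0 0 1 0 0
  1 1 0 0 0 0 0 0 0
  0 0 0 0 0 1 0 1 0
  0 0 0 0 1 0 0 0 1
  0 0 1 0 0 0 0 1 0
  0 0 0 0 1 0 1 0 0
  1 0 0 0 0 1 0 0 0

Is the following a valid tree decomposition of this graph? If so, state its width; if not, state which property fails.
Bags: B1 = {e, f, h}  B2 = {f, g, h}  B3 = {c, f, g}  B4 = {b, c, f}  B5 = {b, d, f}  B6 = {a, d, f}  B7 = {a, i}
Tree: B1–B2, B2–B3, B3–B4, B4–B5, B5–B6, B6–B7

No — edge (f,i) lies in no bag.

A tree decomposition must satisfy three properties: every vertex lies in some bag; for every edge, both endpoints lie together in some bag; and for every vertex, the bags containing it form a connected subtree. Here edge (f,i) lies in no bag, so the decomposition is invalid.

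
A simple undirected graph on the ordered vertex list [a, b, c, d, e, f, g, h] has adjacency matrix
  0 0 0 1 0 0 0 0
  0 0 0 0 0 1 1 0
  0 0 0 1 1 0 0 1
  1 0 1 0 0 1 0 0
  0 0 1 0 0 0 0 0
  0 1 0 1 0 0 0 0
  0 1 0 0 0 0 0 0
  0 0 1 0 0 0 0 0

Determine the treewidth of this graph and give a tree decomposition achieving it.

Every bag has size at most 2, so the width is 2 − 1 = 1 and tw(G) ≤ 1. G has an edge, so its treewidth is at least 1. Combining the bounds, tw(G) = 1.

Treewidth 1.
Bags: B1 = {c, d}  B2 = {a, d}  B3 = {c, h}  B4 = {c, e}  B5 = {d, f}  B6 = {b, f}  B7 = {b, g}
Tree: B1–B2, B1–B3, B3–B4, B2–B5, B5–B6, B6–B7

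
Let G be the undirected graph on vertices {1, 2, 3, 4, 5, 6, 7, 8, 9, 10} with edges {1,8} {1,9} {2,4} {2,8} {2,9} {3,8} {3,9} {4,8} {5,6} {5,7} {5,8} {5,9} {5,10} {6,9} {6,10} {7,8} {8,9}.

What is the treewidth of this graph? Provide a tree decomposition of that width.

Each bag holds 3 vertices, so the decomposition has width 2, which upper-bounds the treewidth. Conversely, {1, 8, 9} is a clique of size 3, and the vertices of any clique must share a bag in every tree decomposition; so some bag has ≥ 3 vertices and tw(G) ≥ 2. Combining the bounds, tw(G) = 2.

Treewidth 2.
One optimal decomposition is:
Bags: B1 = {5, 8, 9}  B2 = {1, 8, 9}  B3 = {5, 6, 9}  B4 = {2, 8, 9}  B5 = {3, 8, 9}  B6 = {2, 4, 8}  B7 = {5, 6, 10}  B8 = {5, 7, 8}
Tree: B1–B2, B1–B3, B2–B4, B2–B5, B4–B6, B3–B7, B1–B8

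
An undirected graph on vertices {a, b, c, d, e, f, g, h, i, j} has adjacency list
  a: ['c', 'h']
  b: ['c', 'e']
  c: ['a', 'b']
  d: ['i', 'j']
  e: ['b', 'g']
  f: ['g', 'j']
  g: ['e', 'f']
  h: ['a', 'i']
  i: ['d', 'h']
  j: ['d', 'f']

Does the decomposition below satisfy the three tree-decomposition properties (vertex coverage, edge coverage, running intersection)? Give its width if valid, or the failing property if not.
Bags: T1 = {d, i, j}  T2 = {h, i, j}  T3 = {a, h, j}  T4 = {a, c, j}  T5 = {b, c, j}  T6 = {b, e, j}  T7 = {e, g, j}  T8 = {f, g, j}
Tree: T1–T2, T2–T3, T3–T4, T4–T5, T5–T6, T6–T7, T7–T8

Yes; width 2.

Checking the three conditions: (i) the bags cover all of {a, b, c, d, e, f, g, h, i, j}; (ii) for each edge, some bag contains both endpoints; (iii) the bags containing any fixed vertex form a subtree. All hold, so the decomposition is valid with width 3 − 1 = 2.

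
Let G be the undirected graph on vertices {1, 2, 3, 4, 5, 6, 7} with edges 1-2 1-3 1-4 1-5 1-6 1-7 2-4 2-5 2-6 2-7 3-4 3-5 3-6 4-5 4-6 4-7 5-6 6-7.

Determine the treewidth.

A width-4 tree decomposition is:
Bags: B1 = {1, 3, 4, 5, 6}  B2 = {1, 2, 4, 5, 6}  B3 = {1, 2, 4, 6, 7}
Tree: B1–B2, B2–B3
Each bag holds 5 vertices, so the decomposition has width 4, which upper-bounds the treewidth. On the other hand G contains the 5-clique {1, 2, 4, 5, 6}. A clique must lie in a single bag of any decomposition, so no decomposition can have width below 4. Combining the bounds, tw(G) = 4.

4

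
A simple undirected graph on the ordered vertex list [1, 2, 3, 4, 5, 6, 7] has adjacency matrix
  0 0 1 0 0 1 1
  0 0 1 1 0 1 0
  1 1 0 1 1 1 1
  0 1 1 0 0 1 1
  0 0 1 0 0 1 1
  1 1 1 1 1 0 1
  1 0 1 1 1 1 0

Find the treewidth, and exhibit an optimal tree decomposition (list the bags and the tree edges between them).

Treewidth 3.
One such decomposition:
Bags: B1 = {3, 5, 6, 7}  B2 = {3, 4, 6, 7}  B3 = {2, 3, 4, 6}  B4 = {1, 3, 6, 7}
Tree: B1–B2, B2–B3, B1–B4

Every bag has size at most 4, so the width is 4 − 1 = 3 and tw(G) ≤ 3. Conversely, {2, 3, 4, 6} is a clique of size 4, and the vertices of any clique must share a bag in every tree decomposition; so some bag has ≥ 4 vertices and tw(G) ≥ 3. Therefore the treewidth is 3.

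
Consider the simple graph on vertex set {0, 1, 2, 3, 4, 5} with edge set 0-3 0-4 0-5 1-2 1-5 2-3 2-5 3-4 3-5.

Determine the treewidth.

2

A width-2 tree decomposition is:
Bags: B1 = {0, 3, 5}  B2 = {2, 3, 5}  B3 = {1, 2, 5}  B4 = {0, 3, 4}
Tree: B1–B2, B2–B3, B1–B4
The largest bag has 3 vertices, giving width 2; this decomposition certifies tw(G) ≤ 2. Conversely, {1, 2, 5} is a clique of size 3, and the vertices of any clique must share a bag in every tree decomposition; so some bag has ≥ 3 vertices and tw(G) ≥ 2. Hence tw(G) = 2 exactly.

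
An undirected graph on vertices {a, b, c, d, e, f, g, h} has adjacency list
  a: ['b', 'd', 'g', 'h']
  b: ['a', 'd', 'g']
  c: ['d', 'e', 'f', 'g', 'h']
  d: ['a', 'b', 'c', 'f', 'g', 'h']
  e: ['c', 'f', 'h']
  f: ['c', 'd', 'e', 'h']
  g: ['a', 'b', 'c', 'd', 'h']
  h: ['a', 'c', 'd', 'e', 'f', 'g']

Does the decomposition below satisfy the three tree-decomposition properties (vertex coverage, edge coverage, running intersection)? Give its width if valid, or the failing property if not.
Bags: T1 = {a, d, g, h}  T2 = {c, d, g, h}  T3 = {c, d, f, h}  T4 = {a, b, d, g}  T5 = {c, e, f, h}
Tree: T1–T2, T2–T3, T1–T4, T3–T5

Yes; width 3.

Vertex coverage: the bags together contain {a, b, c, d, e, f, g, h}, the full vertex set. Edge coverage: each edge of G has both endpoints in at least one bag. Running intersection: for every vertex, the bags containing it form a connected subtree. All three properties hold, so this is a valid tree decomposition of width max|bag| − 1 = 3, and hence tw(G) ≤ 3.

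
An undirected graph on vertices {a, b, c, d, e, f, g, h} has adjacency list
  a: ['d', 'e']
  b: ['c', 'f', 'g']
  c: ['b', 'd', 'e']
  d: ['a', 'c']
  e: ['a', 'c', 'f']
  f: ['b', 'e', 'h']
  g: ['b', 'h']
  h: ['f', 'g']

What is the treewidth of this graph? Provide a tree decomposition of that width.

Treewidth 2.
Bags: B1 = {a, d, e}  B2 = {c, d, e}  B3 = {c, e, f}  B4 = {b, c, f}  B5 = {b, f, h}  B6 = {b, g, h}
Tree: B1–B2, B2–B3, B3–B4, B4–B5, B5–B6

Each bag holds 3 vertices, so the decomposition has width 2, which upper-bounds the treewidth. The edges a–d–c–e–a form a cycle, so G is not a tree and its treewidth is at least 2. Hence tw(G) = 2 exactly.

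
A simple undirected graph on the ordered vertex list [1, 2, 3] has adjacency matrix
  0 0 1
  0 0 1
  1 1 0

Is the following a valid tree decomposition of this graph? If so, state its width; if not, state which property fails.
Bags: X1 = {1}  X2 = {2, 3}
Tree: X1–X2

No — edge (3,1) lies in no bag.

A tree decomposition must satisfy three properties: every vertex lies in some bag; for every edge, both endpoints lie together in some bag; and for every vertex, the bags containing it form a connected subtree. Here edge (3,1) lies in no bag, so the decomposition is invalid.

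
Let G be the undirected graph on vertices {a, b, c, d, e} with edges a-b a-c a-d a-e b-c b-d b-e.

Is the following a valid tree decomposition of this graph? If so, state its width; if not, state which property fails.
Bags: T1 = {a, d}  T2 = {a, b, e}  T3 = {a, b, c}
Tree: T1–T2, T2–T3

A tree decomposition must satisfy three properties: every vertex lies in some bag; for every edge, both endpoints lie together in some bag; and for every vertex, the bags containing it form a connected subtree. Here edge (b,d) lies in no bag, so the decomposition is invalid.

No — edge (b,d) lies in no bag.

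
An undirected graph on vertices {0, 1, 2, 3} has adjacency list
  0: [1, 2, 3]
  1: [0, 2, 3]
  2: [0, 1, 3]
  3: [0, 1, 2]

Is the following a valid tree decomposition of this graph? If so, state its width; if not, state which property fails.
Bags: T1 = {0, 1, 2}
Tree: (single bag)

No — vertex 3 appears in no bag.

A tree decomposition must satisfy three properties: every vertex lies in some bag; for every edge, both endpoints lie together in some bag; and for every vertex, the bags containing it form a connected subtree. Here vertex 3 appears in no bag, so the decomposition is invalid.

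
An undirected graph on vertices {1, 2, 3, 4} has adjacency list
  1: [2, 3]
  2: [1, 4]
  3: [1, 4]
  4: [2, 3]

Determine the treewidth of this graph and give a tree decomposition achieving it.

The largest bag has 3 vertices, giving width 2; this decomposition certifies tw(G) ≤ 2. The edges 2–4–3–1–2 form a cycle, so G is not a tree and its treewidth is at least 2. Combining the bounds, tw(G) = 2.

Treewidth 2.
One such decomposition:
Bags: B1 = {2, 3, 4}  B2 = {1, 2, 3}
Tree: B1–B2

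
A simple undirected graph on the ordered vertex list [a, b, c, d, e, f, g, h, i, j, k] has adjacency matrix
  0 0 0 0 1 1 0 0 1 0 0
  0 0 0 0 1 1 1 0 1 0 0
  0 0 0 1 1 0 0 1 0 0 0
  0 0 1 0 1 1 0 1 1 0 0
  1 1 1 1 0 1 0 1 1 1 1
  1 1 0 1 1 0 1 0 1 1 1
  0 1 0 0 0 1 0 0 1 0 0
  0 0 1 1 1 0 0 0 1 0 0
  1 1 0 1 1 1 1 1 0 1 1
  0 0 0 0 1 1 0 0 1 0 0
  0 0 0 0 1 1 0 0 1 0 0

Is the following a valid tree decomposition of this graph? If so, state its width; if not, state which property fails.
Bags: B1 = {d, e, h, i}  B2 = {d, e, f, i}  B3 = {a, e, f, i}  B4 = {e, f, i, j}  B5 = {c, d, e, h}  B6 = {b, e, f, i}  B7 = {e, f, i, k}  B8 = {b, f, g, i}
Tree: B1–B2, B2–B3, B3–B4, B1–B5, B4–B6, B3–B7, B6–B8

Yes; width 3.

Every vertex of G appears in some bag (union = {a, b, c, d, e, f, g, h, i, j, k}); every edge is covered by a bag; and for each vertex v the set of bags containing v is connected in the bag tree. The decomposition is therefore valid. The largest bag has 4 vertices, so the width is 3.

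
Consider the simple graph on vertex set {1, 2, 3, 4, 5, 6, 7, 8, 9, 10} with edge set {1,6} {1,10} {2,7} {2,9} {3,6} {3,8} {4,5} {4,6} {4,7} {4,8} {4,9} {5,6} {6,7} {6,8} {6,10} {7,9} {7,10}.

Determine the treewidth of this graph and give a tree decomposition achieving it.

Every bag has size at most 3, so the width is 3 − 1 = 2 and tw(G) ≤ 2. On the other hand G contains the 3-clique {2, 7, 9}. A clique must lie in a single bag of any decomposition, so no decomposition can have width below 2. The upper and lower bounds meet at 2, so that is the treewidth.

Treewidth 2.
Bags: B1 = {4, 6, 7}  B2 = {4, 6, 8}  B3 = {6, 7, 10}  B4 = {3, 6, 8}  B5 = {4, 5, 6}  B6 = {4, 7, 9}  B7 = {2, 7, 9}  B8 = {1, 6, 10}
Tree: B1–B2, B1–B3, B2–B4, B1–B5, B1–B6, B6–B7, B3–B8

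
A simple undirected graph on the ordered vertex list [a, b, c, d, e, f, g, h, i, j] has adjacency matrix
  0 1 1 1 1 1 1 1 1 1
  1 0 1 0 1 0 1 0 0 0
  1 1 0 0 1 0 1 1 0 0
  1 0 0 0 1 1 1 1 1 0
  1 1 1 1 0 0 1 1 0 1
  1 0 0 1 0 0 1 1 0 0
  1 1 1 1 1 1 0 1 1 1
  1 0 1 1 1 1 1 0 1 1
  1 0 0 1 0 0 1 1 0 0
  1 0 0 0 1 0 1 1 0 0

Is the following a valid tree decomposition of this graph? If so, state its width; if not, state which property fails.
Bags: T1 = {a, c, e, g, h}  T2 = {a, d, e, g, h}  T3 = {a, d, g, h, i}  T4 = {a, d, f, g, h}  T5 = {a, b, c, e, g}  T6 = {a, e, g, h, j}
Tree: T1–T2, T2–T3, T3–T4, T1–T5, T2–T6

Checking the three conditions: (i) the bags cover all of {a, b, c, d, e, f, g, h, i, j}; (ii) for each edge, some bag contains both endpoints; (iii) the bags containing any fixed vertex form a subtree. All hold, so the decomposition is valid with width 5 − 1 = 4.

Yes; width 4.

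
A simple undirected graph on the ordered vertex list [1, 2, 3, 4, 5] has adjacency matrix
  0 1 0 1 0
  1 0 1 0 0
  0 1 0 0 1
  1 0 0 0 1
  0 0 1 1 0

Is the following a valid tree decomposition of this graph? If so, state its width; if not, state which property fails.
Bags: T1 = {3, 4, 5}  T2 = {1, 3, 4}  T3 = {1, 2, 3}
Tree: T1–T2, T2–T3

Yes; width 2.

Every vertex of G appears in some bag (union = {1, 2, 3, 4, 5}); every edge is covered by a bag; and for each vertex v the set of bags containing v is connected in the bag tree. The decomposition is therefore valid. The largest bag has 3 vertices, so the width is 2.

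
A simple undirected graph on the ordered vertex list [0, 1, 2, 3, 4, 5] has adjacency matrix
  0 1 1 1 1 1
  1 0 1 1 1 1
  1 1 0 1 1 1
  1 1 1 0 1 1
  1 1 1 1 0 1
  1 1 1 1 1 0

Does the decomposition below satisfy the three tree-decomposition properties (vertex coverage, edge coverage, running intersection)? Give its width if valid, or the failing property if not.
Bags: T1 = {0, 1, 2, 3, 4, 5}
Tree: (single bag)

Yes; width 5.

Checking the three conditions: (i) the bags cover all of {0, 1, 2, 3, 4, 5}; (ii) for each edge, some bag contains both endpoints; (iii) the bags containing any fixed vertex form a subtree. All hold, so the decomposition is valid with width 6 − 1 = 5.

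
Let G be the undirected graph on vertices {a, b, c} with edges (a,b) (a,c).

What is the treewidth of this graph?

1

A width-1 tree decomposition is:
Bags: B1 = {a, c}  B2 = {a, b}
Tree: B1–B2
The largest bag has 2 vertices, giving width 1; this decomposition certifies tw(G) ≤ 1. Since G has at least one edge (e.g. c–a), it is not an edgeless graph, so tw(G) ≥ 1. Combining the bounds, tw(G) = 1.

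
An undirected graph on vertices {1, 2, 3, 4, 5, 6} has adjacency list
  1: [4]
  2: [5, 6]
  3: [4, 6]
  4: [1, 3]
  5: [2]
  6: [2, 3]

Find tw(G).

A width-1 tree decomposition is:
Bags: B1 = {1, 4}  B2 = {3, 4}  B3 = {3, 6}  B4 = {2, 6}  B5 = {2, 5}
Tree: B1–B2, B2–B3, B3–B4, B4–B5
Each bag holds 2 vertices, so the decomposition has width 1, which upper-bounds the treewidth. Any graph with an edge has treewidth ≥ 1, and G has the edge 1–4. Therefore the treewidth is 1.

1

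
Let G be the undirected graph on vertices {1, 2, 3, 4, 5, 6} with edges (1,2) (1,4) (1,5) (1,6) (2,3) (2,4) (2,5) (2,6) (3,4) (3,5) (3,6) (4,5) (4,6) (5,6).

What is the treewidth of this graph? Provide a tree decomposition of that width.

Each bag holds 5 vertices, so the decomposition has width 4, which upper-bounds the treewidth. For the lower bound, the 5 vertices {1, 2, 4, 5, 6} are pairwise adjacent, and any tree decomposition puts a clique entirely inside one bag — forcing width ≥ 4. Combining the bounds, tw(G) = 4.

Treewidth 4.
Bags: B1 = {2, 3, 4, 5, 6}  B2 = {1, 2, 4, 5, 6}
Tree: B1–B2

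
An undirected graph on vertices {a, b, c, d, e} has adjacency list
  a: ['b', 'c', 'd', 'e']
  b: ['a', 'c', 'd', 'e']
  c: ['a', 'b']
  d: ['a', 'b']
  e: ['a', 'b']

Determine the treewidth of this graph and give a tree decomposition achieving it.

Each bag holds 3 vertices, so the decomposition has width 2, which upper-bounds the treewidth. Conversely, {a, b, d} is a clique of size 3, and the vertices of any clique must share a bag in every tree decomposition; so some bag has ≥ 3 vertices and tw(G) ≥ 2. Hence tw(G) = 2 exactly.

Treewidth 2.
One such decomposition:
Bags: B1 = {a, b, c}  B2 = {a, b, e}  B3 = {a, b, d}
Tree: B1–B2, B1–B3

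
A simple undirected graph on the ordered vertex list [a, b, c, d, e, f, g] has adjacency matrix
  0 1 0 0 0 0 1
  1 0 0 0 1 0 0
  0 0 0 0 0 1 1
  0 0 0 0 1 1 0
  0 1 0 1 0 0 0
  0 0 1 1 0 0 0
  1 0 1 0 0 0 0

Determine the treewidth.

2

A width-2 tree decomposition is:
Bags: B1 = {a, b, g}  B2 = {b, c, g}  B3 = {b, c, f}  B4 = {b, d, f}  B5 = {b, d, e}
Tree: B1–B2, B2–B3, B3–B4, B4–B5
Every bag has size at most 3, so the width is 3 − 1 = 2 and tw(G) ≤ 2. For the lower bound, G contains the cycle b–a–g–c–f–d–e–b, so G is not a forest; only forests have treewidth ≤ 1, hence tw(G) ≥ 2. Therefore the treewidth is 2.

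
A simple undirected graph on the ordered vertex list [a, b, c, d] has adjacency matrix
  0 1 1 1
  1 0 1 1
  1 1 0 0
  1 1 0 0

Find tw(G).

A width-2 tree decomposition is:
Bags: B1 = {a, b, c}  B2 = {a, b, d}
Tree: B1–B2
Every bag has size at most 3, so the width is 3 − 1 = 2 and tw(G) ≤ 2. For the lower bound, the 3 vertices {a, b, d} are pairwise adjacent, and any tree decomposition puts a clique entirely inside one bag — forcing width ≥ 2. Hence tw(G) = 2 exactly.

2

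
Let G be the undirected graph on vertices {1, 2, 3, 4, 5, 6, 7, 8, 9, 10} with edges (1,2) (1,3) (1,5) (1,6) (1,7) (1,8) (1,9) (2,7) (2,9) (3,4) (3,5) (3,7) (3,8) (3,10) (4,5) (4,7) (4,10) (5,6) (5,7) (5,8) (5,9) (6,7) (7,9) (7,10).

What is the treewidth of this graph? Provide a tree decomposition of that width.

The largest bag has 4 vertices, giving width 3; this decomposition certifies tw(G) ≤ 3. For the lower bound, the 4 vertices {1, 3, 5, 8} are pairwise adjacent, and any tree decomposition puts a clique entirely inside one bag — forcing width ≥ 3. Hence tw(G) = 3 exactly.

Treewidth 3.
Bags: B1 = {1, 5, 7, 9}  B2 = {1, 3, 5, 7}  B3 = {3, 4, 5, 7}  B4 = {1, 2, 7, 9}  B5 = {1, 3, 5, 8}  B6 = {3, 4, 7, 10}  B7 = {1, 5, 6, 7}
Tree: B1–B2, B2–B3, B1–B4, B2–B5, B3–B6, B1–B7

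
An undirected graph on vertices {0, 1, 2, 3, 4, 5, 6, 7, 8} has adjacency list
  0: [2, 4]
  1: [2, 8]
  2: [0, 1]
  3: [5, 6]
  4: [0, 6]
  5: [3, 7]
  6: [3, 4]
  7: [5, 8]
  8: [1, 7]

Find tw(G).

2

A width-2 tree decomposition is:
Bags: B1 = {3, 5, 7}  B2 = {3, 6, 7}  B3 = {4, 6, 7}  B4 = {0, 4, 7}  B5 = {0, 2, 7}  B6 = {1, 2, 7}  B7 = {1, 7, 8}
Tree: B1–B2, B2–B3, B3–B4, B4–B5, B5–B6, B6–B7
Each bag holds 3 vertices, so the decomposition has width 2, which upper-bounds the treewidth. The edges 7–5–3–6–4–0–2–1–8–7 form a cycle, so G is not a tree and its treewidth is at least 2. Therefore the treewidth is 2.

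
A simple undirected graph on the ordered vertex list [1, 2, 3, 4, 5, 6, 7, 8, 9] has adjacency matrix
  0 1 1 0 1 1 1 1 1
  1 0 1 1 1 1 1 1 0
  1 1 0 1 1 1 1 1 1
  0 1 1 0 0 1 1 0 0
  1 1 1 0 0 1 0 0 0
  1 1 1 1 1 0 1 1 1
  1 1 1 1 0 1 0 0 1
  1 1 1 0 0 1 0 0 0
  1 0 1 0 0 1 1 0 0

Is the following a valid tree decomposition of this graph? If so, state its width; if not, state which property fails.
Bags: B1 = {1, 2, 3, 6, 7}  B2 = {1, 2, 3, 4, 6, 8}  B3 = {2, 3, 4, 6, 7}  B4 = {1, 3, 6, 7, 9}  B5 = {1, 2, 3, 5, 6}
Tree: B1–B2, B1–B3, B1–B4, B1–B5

No — bags containing vertex 4 are not connected in the tree.

A tree decomposition must satisfy three properties: every vertex lies in some bag; for every edge, both endpoints lie together in some bag; and for every vertex, the bags containing it form a connected subtree. Here bags containing vertex 4 are not connected in the tree, so the decomposition is invalid.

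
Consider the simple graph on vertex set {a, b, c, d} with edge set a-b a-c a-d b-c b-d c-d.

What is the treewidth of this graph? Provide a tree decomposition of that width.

Treewidth 3.
Bags: B1 = {a, b, c, d}
Tree: (single bag)

A single bag containing all 4 vertices is trivially a valid decomposition of width 3. Conversely, {a, b, c, d} is a clique of size 4, and the vertices of any clique must share a bag in every tree decomposition; so some bag has ≥ 4 vertices and tw(G) ≥ 3. Hence tw(G) = 3 exactly.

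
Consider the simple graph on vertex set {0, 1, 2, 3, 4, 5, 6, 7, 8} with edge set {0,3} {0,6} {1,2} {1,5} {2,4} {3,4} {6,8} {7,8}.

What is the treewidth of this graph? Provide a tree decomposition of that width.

Every bag has size at most 2, so the width is 2 − 1 = 1 and tw(G) ≤ 1. G has an edge, so its treewidth is at least 1. Combining the bounds, tw(G) = 1.

Treewidth 1.
Bags: B1 = {7, 8}  B2 = {6, 8}  B3 = {0, 6}  B4 = {0, 3}  B5 = {3, 4}  B6 = {2, 4}  B7 = {1, 2}  B8 = {1, 5}
Tree: B1–B2, B2–B3, B3–B4, B4–B5, B5–B6, B6–B7, B7–B8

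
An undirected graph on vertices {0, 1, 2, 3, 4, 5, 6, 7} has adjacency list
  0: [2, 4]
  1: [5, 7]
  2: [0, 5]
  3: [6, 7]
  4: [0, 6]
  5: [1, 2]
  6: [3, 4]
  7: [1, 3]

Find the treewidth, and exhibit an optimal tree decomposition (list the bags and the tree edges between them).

Each bag holds 3 vertices, so the decomposition has width 2, which upper-bounds the treewidth. The edges 7–1–5–2–0–4–6–3–7 form a cycle, so G is not a tree and its treewidth is at least 2. Combining the bounds, tw(G) = 2.

Treewidth 2.
One optimal decomposition is:
Bags: B1 = {1, 5, 7}  B2 = {2, 5, 7}  B3 = {0, 2, 7}  B4 = {0, 4, 7}  B5 = {4, 6, 7}  B6 = {3, 6, 7}
Tree: B1–B2, B2–B3, B3–B4, B4–B5, B5–B6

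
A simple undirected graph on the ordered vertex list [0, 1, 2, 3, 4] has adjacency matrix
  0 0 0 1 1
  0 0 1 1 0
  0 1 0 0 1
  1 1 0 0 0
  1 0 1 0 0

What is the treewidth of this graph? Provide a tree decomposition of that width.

Treewidth 2.
One such decomposition:
Bags: B1 = {0, 2, 4}  B2 = {0, 2, 3}  B3 = {1, 2, 3}
Tree: B1–B2, B2–B3

Every bag has size at most 3, so the width is 3 − 1 = 2 and tw(G) ≤ 2. The edges 2–4–0–3–1–2 form a cycle, so G is not a tree and its treewidth is at least 2. The upper and lower bounds meet at 2, so that is the treewidth.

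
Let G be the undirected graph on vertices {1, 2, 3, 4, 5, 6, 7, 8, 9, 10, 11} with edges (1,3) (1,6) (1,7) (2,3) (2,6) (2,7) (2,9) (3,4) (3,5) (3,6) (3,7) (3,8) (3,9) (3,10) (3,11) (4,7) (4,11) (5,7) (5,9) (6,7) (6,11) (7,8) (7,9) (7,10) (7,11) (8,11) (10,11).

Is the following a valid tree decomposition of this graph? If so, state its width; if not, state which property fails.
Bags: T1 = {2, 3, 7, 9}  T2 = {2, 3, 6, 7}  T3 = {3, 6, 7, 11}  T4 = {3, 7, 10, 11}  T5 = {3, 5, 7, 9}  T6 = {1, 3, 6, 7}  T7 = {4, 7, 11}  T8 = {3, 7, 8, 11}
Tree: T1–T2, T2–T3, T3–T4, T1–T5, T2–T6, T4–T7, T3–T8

A tree decomposition must satisfy three properties: every vertex lies in some bag; for every edge, both endpoints lie together in some bag; and for every vertex, the bags containing it form a connected subtree. Here edge (3,4) lies in no bag, so the decomposition is invalid.

No — edge (3,4) lies in no bag.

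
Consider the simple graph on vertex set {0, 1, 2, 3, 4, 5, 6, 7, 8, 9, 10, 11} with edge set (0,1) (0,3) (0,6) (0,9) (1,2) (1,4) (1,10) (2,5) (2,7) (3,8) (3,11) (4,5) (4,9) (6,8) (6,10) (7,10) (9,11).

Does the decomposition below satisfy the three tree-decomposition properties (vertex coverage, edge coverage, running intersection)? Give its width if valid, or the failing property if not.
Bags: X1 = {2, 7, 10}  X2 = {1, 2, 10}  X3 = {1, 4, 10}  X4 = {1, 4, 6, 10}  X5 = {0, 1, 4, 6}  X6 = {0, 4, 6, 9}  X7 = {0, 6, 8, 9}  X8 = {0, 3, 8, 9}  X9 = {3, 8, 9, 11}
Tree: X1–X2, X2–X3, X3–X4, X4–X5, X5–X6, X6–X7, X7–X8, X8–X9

No — vertex 5 appears in no bag.

A tree decomposition must satisfy three properties: every vertex lies in some bag; for every edge, both endpoints lie together in some bag; and for every vertex, the bags containing it form a connected subtree. Here vertex 5 appears in no bag, so the decomposition is invalid.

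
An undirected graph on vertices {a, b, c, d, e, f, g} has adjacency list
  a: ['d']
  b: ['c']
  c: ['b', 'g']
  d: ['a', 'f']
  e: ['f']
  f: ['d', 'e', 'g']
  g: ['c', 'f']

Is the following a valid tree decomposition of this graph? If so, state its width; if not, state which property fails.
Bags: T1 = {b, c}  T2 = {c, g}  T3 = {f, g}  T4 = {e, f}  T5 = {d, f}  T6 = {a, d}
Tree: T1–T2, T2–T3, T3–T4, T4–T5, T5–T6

Yes; width 1.

Every vertex of G appears in some bag (union = {a, b, c, d, e, f, g}); every edge is covered by a bag; and for each vertex v the set of bags containing v is connected in the bag tree. The decomposition is therefore valid. The largest bag has 2 vertices, so the width is 1.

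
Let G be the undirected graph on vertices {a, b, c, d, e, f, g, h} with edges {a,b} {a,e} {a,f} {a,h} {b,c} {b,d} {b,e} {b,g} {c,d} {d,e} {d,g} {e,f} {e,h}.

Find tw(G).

A width-2 tree decomposition is:
Bags: B1 = {b, d, g}  B2 = {b, d, e}  B3 = {a, b, e}  B4 = {a, e, h}  B5 = {b, c, d}  B6 = {a, e, f}
Tree: B1–B2, B2–B3, B3–B4, B1–B5, B4–B6
Every bag has size at most 3, so the width is 3 − 1 = 2 and tw(G) ≤ 2. Conversely, {a, e, h} is a clique of size 3, and the vertices of any clique must share a bag in every tree decomposition; so some bag has ≥ 3 vertices and tw(G) ≥ 2. Therefore the treewidth is 2.

2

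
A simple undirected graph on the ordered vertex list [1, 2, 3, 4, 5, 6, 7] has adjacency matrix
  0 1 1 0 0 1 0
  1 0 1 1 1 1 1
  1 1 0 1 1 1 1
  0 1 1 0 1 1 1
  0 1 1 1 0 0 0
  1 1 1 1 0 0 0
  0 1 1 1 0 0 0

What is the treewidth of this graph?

3

A width-3 tree decomposition is:
Bags: B1 = {2, 3, 4, 5}  B2 = {2, 3, 4, 7}  B3 = {2, 3, 4, 6}  B4 = {1, 2, 3, 6}
Tree: B1–B2, B2–B3, B3–B4
Each bag holds 4 vertices, so the decomposition has width 3, which upper-bounds the treewidth. For the lower bound, the 4 vertices {1, 2, 3, 6} are pairwise adjacent, and any tree decomposition puts a clique entirely inside one bag — forcing width ≥ 3. Hence tw(G) = 3 exactly.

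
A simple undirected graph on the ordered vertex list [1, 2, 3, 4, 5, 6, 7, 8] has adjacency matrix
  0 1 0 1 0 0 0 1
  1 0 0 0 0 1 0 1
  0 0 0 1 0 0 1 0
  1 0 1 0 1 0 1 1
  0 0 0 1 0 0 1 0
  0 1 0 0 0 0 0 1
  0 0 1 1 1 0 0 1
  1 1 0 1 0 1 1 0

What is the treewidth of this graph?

2

A width-2 tree decomposition is:
Bags: B1 = {2, 6, 8}  B2 = {1, 2, 8}  B3 = {1, 4, 8}  B4 = {4, 7, 8}  B5 = {3, 4, 7}  B6 = {4, 5, 7}
Tree: B1–B2, B2–B3, B3–B4, B4–B5, B4–B6
The largest bag has 3 vertices, giving width 2; this decomposition certifies tw(G) ≤ 2. On the other hand G contains the 3-clique {1, 2, 8}. A clique must lie in a single bag of any decomposition, so no decomposition can have width below 2. The upper and lower bounds meet at 2, so that is the treewidth.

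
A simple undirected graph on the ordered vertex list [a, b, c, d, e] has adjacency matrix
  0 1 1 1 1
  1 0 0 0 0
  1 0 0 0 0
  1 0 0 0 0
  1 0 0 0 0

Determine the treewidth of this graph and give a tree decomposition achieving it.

Treewidth 1.
Bags: B1 = {a, e}  B2 = {a, c}  B3 = {a, b}  B4 = {a, d}
Tree: B1–B2, B2–B3, B2–B4

Each bag holds 2 vertices, so the decomposition has width 1, which upper-bounds the treewidth. G has an edge, so its treewidth is at least 1. The upper and lower bounds meet at 1, so that is the treewidth.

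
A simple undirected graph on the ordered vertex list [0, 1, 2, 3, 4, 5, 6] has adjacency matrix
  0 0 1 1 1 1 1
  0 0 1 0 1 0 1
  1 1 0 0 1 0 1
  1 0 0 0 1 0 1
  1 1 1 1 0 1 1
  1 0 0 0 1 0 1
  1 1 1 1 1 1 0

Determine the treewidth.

A width-3 tree decomposition is:
Bags: B1 = {0, 3, 4, 6}  B2 = {0, 4, 5, 6}  B3 = {0, 2, 4, 6}  B4 = {1, 2, 4, 6}
Tree: B1–B2, B2–B3, B3–B4
The largest bag has 4 vertices, giving width 3; this decomposition certifies tw(G) ≤ 3. Conversely, {0, 2, 4, 6} is a clique of size 4, and the vertices of any clique must share a bag in every tree decomposition; so some bag has ≥ 4 vertices and tw(G) ≥ 3. Hence tw(G) = 3 exactly.

3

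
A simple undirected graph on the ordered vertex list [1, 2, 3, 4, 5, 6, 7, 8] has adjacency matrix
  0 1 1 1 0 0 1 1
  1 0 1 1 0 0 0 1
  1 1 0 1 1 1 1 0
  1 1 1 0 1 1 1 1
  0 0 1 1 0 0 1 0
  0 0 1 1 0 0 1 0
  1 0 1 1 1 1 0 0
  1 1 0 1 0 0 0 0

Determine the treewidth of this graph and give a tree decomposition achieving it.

Every bag has size at most 4, so the width is 4 − 1 = 3 and tw(G) ≤ 3. For the lower bound, the 4 vertices {1, 2, 4, 8} are pairwise adjacent, and any tree decomposition puts a clique entirely inside one bag — forcing width ≥ 3. Combining the bounds, tw(G) = 3.

Treewidth 3.
Bags: B1 = {1, 3, 4, 7}  B2 = {1, 2, 3, 4}  B3 = {3, 4, 6, 7}  B4 = {1, 2, 4, 8}  B5 = {3, 4, 5, 7}
Tree: B1–B2, B1–B3, B2–B4, B3–B5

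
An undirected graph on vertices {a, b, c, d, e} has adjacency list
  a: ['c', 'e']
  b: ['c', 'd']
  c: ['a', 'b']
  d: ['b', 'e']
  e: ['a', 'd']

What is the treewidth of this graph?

2

A width-2 tree decomposition is:
Bags: B1 = {b, d, e}  B2 = {b, c, e}  B3 = {a, c, e}
Tree: B1–B2, B2–B3
Every bag has size at most 3, so the width is 3 − 1 = 2 and tw(G) ≤ 2. For the lower bound, G contains the cycle e–d–b–c–a–e, so G is not a forest; only forests have treewidth ≤ 1, hence tw(G) ≥ 2. Hence tw(G) = 2 exactly.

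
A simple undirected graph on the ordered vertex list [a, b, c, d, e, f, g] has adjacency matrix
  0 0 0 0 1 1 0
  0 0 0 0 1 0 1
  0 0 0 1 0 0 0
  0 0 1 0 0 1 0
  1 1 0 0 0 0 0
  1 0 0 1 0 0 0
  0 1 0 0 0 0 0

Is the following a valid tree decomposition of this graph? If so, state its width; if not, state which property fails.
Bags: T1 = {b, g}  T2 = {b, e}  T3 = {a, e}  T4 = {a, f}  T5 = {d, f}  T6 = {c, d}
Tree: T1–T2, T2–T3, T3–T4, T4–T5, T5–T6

Every vertex of G appears in some bag (union = {a, b, c, d, e, f, g}); every edge is covered by a bag; and for each vertex v the set of bags containing v is connected in the bag tree. The decomposition is therefore valid. The largest bag has 2 vertices, so the width is 1.

Yes; width 1.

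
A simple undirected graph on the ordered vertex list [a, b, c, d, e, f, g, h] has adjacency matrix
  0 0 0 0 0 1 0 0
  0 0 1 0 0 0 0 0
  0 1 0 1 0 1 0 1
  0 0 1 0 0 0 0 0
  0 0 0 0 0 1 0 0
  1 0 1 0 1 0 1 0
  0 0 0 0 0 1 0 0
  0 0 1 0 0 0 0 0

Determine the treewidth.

1

A width-1 tree decomposition is:
Bags: B1 = {c, h}  B2 = {c, d}  B3 = {c, f}  B4 = {f, g}  B5 = {e, f}  B6 = {a, f}  B7 = {b, c}
Tree: B1–B2, B1–B3, B3–B4, B4–B5, B5–B6, B3–B7
The largest bag has 2 vertices, giving width 1; this decomposition certifies tw(G) ≤ 1. Any graph with an edge has treewidth ≥ 1, and G has the edge h–c. The upper and lower bounds meet at 1, so that is the treewidth.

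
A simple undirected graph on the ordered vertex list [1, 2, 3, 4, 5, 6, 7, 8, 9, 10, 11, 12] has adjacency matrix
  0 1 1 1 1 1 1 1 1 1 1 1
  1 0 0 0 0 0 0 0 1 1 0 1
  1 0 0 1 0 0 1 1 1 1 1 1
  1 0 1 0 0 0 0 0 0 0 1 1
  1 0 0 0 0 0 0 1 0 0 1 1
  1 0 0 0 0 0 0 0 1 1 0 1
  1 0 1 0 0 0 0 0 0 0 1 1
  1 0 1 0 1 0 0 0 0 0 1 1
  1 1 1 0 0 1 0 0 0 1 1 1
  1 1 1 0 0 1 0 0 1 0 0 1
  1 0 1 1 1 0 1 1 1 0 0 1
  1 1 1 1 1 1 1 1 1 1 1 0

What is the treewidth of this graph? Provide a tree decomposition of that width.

Treewidth 4.
One such decomposition:
Bags: B1 = {1, 3, 4, 11, 12}  B2 = {1, 3, 9, 11, 12}  B3 = {1, 3, 9, 10, 12}  B4 = {1, 3, 7, 11, 12}  B5 = {1, 6, 9, 10, 12}  B6 = {1, 2, 9, 10, 12}  B7 = {1, 3, 8, 11, 12}  B8 = {1, 5, 8, 11, 12}
Tree: B1–B2, B2–B3, B2–B4, B3–B5, B5–B6, B2–B7, B7–B8

The largest bag has 5 vertices, giving width 4; this decomposition certifies tw(G) ≤ 4. For the lower bound, the 5 vertices {1, 2, 9, 10, 12} are pairwise adjacent, and any tree decomposition puts a clique entirely inside one bag — forcing width ≥ 4. Combining the bounds, tw(G) = 4.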